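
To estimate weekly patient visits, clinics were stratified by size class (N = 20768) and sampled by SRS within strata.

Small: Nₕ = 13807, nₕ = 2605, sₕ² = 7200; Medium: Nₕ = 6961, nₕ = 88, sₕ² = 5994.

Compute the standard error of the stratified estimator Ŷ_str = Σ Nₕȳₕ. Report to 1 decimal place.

60714.4

Var(Ŷ_str) = Σₕ Nₕ²(1 − fₕ)sₕ²/nₕ.
Small: 13807²·(1 − 2605/13807)·7200/2605 = 4.274838 × 10^8.
Medium: 6961²·(1 − 88/6961)·5994/88 = 3.2587575 × 10^9.
Sum = 3.6862413 × 10^9.
SE = √(3.6862413 × 10^9) = 60714.4.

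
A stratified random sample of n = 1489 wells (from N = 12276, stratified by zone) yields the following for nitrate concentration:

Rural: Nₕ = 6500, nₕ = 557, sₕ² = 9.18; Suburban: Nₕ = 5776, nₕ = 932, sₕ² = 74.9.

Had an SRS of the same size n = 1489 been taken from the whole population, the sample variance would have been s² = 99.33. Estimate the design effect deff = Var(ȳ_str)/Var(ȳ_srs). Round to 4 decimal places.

0.3266

Var(ȳ_str) = Σ Wₕ²(1−fₕ)sₕ²/nₕ with Wₕ = Nₕ/12276:
  Rural: (6500/12276)²·(1−557/6500)·9.18/557 = 0.0042246702
  Suburban: (5776/12276)²·(1−932/5776)·74.9/932 = 0.014920503
  → Var(ȳ_str) = 0.019145173.
Var(ȳ_srs) = (1 − 1489/12276)·99.33/1489 = 0.058617803.
deff = 0.019145173 / 0.058617803 = 0.3266.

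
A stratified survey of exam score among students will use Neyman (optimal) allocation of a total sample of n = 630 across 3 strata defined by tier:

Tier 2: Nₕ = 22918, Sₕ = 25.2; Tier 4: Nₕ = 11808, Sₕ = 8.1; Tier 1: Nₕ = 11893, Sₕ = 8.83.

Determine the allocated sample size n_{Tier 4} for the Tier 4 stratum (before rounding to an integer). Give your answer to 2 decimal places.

77.43

Neyman allocation: nₕ = n·NₕSₕ / Σⱼ NⱼSⱼ.
Σ NⱼSⱼ = 22918·25.2 + 11808·8.1 + 11893·8.83 = 778193.59.
n_{Tier 4} = 630·11808·8.1 / 778193.59 = 77.43.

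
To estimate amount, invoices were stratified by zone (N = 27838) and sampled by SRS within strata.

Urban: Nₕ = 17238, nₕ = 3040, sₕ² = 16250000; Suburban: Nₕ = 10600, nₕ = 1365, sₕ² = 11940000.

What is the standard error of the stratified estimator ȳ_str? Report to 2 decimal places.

52.85

Var(ȳ_str) = Σₕ Wₕ²(1 − fₕ)sₕ²/nₕ with Wₕ = Nₕ/N, N = 27838.
Urban: Wₕ = 0.61922552; term = 0.61922552²·(1 − 0.17635457)·16250000/3040 = 1688.1762.
Suburban: Wₕ = 0.38077448; term = 0.38077448²·(1 − 0.12877358)·11940000/1365 = 1104.9392.
Sum = 2793.1154.
SE = √(2793.1154) = 52.85.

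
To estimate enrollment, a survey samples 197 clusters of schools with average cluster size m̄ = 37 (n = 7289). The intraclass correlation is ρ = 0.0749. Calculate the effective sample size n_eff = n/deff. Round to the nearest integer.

deff = 1 + (37 − 1)·0.0749 = 1 + 2.6964 = 3.6964.
n_eff = 7289 / 3.6964 = 1972.

1972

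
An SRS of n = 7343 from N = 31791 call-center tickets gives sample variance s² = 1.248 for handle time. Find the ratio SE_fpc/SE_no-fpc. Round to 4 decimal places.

f = n/N = 7343/31791 = 0.23097732.
SE_no-fpc = √(s²/n) = 0.013036786; SE_fpc = √((1−f)s²/n) = 0.011432471.
Ratio = √(1−f) = 0.87693938.

0.8769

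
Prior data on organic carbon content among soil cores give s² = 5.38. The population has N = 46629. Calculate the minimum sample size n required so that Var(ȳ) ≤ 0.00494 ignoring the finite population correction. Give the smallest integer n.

Without fpc, n₀ = s²/D = 5.38/0.00494 = 1089.0688.
Rounding up, n = 1090.

1090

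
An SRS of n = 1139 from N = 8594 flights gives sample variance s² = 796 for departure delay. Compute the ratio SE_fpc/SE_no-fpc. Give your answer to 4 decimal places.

f = n/N = 1139/8594 = 0.13253433.
SE_no-fpc = √(s²/n) = 0.83597766; SE_fpc = √((1−f)s²/n) = 0.77861151.
Ratio = √(1−f) = 0.93137837.

0.9314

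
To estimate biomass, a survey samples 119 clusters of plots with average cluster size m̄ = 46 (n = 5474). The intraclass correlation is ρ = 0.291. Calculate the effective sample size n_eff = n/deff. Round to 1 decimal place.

388.4

deff = 1 + (46 − 1)·0.291 = 1 + 13.095 = 14.095.
n_eff = 5474 / 14.095 = 388.4.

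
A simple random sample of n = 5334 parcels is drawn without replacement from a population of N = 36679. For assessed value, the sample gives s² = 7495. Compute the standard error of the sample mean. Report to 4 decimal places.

Under SRS without replacement, Var(ȳ) = (1 − f)·s²/n with f = n/N = 5334/36679 = 0.14542381.
Var(ȳ) = (1 − 0.14542381)·7495/5334 = 0.85457619·1.4051369 = 1.2007965.
SE(ȳ) = √(1.2007965) = 1.0958.

1.0958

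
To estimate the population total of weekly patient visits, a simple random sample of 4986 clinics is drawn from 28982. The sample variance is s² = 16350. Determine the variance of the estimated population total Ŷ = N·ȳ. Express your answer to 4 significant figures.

2.281 × 10^9

Var(Ŷ) = N²·Var(ȳ) = N²·(1 − n/N)·s²/n.
f = 4986/28982 = 0.17203782; Var(ȳ) = 0.82796218·16350/4986 = 2.7150384.
Var(Ŷ) = 28982² · 2.7150384 = 2.2805137 × 10^9.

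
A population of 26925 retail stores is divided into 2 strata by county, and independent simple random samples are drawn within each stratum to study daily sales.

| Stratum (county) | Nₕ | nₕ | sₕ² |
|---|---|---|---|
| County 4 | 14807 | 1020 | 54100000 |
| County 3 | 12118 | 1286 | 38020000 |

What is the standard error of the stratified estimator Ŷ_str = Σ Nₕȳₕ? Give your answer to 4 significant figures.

Var(Ŷ_str) = Σₕ Nₕ²(1 − fₕ)sₕ²/nₕ.
County 4: 14807²·(1 − 1020/14807)·54100000/1020 = 1.0827643 × 10^13.
County 3: 12118²·(1 − 1286/12118)·38020000/1286 = 3.880706 × 10^12.
Sum = 1.4708349 × 10^13.
SE = √(1.4708349 × 10^13) = 3.835 × 10^6.

3.835 × 10^6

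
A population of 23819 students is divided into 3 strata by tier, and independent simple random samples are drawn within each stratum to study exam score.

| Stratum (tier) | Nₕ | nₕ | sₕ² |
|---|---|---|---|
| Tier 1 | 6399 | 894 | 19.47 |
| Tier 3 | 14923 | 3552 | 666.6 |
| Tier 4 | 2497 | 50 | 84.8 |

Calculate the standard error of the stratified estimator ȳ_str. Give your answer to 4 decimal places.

Var(ȳ_str) = Σₕ Wₕ²(1 − fₕ)sₕ²/nₕ with Wₕ = Nₕ/N, N = 23819.
Tier 1: Wₕ = 0.26865108; term = 0.26865108²·(1 − 0.13970933)·19.47/894 = 0.0013522308.
Tier 3: Wₕ = 0.62651665; term = 0.62651665²·(1 − 0.23802185)·666.6/3552 = 0.056130654.
Tier 4: Wₕ = 0.10483228; term = 0.10483228²·(1 − 0.02002403)·84.8/50 = 0.018265489.
Sum = 0.075748374.
SE = √(0.075748374) = 0.2752.

0.2752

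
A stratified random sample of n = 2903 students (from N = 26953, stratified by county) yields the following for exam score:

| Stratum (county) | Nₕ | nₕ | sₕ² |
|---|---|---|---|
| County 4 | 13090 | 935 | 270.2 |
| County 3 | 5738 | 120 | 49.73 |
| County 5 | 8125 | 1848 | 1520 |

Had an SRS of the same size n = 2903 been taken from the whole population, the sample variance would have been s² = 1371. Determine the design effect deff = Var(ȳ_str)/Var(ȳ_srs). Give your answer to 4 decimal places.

Var(ȳ_str) = Σ Wₕ²(1−fₕ)sₕ²/nₕ with Wₕ = Nₕ/26953:
  County 4: (13090/26953)²·(1−935/13090)·270.2/935 = 0.063292773
  County 3: (5738/26953)²·(1−120/5738)·49.73/120 = 0.018389303
  County 5: (8125/26953)²·(1−1848/8125)·1520/1848 = 0.057743472
  → Var(ȳ_str) = 0.13942555.
Var(ȳ_srs) = (1 − 2903/26953)·1371/2903 = 0.42140374.
deff = 0.13942555 / 0.42140374 = 0.3309.

0.3309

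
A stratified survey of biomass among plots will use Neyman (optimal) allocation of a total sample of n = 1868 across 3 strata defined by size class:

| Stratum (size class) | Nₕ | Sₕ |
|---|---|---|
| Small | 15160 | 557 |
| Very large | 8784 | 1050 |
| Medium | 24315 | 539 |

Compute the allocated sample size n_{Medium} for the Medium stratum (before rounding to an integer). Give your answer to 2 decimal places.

Neyman allocation: nₕ = n·NₕSₕ / Σⱼ NⱼSⱼ.
Σ NⱼSⱼ = 15160·557 + 8784·1050 + 24315·539 = 3.0773105 × 10^7.
n_{Medium} = 1868·24315·539 / (3.0773105 × 10^7) = 795.55.

795.55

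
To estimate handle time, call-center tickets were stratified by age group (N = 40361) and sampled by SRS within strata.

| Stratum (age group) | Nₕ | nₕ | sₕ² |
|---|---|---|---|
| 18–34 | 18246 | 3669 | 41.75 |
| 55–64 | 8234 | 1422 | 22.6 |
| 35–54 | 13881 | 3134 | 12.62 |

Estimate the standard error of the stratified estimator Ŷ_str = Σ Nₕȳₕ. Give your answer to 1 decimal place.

2125.7

Var(Ŷ_str) = Σₕ Nₕ²(1 − fₕ)sₕ²/nₕ.
18–34: 18246²·(1 − 3669/18246)·41.75/3669 = 3.0265273 × 10^6.
55–64: 8234²·(1 − 1422/8234)·22.6/1422 = 891444.57.
35–54: 13881²·(1 − 3134/13881)·12.62/3134 = 600714.85.
Sum = 4.5186867 × 10^6.
SE = √(4.5186867 × 10^6) = 2125.7.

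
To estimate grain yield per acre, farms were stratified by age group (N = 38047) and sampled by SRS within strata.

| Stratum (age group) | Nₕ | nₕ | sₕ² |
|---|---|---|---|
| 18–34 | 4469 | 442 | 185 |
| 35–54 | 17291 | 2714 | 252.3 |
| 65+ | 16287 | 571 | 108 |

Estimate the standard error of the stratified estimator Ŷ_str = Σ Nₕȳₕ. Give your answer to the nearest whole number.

Var(Ŷ_str) = Σₕ Nₕ²(1 − fₕ)sₕ²/nₕ.
18–34: 4469²·(1 − 442/4469)·185/442 = 7.5325399 × 10^6.
35–54: 17291²·(1 − 2714/17291)·252.3/2714 = 2.3431262 × 10^7.
65+: 16287²·(1 − 571/16287)·108/571 = 4.8413977 × 10^7.
Sum = 7.9377779 × 10^7.
SE = √(7.9377779 × 10^7) = 8909.

8909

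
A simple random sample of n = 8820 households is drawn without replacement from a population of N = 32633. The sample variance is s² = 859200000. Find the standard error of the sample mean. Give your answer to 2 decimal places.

Under SRS without replacement, Var(ȳ) = (1 − f)·s²/n with f = n/N = 8820/32633 = 0.27027855.
Var(ȳ) = (1 − 0.27027855)·859200000/8820 = 0.72972145·97414.966 = 71085.79.
SE(ȳ) = √(71085.79) = 266.62.

266.62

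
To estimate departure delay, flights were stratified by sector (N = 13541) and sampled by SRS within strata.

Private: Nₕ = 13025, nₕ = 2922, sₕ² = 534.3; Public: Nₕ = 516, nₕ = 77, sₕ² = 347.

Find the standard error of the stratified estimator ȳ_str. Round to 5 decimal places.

Var(ȳ_str) = Σₕ Wₕ²(1 − fₕ)sₕ²/nₕ with Wₕ = Nₕ/N, N = 13541.
Private: Wₕ = 0.96189351; term = 0.96189351²·(1 − 0.22433781)·534.3/2922 = 0.13122953.
Public: Wₕ = 0.03810649; term = 0.03810649²·(1 − 0.14922481)·347/77 = 0.0055673881.
Sum = 0.13679692.
SE = √(0.13679692) = 0.36986.

0.36986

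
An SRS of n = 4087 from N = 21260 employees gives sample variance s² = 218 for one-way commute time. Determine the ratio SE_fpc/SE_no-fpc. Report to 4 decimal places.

0.8988

f = n/N = 4087/21260 = 0.19223895.
SE_no-fpc = √(s²/n) = 0.23095423; SE_fpc = √((1−f)s²/n) = 0.20757134.
Ratio = √(1−f) = 0.89875528.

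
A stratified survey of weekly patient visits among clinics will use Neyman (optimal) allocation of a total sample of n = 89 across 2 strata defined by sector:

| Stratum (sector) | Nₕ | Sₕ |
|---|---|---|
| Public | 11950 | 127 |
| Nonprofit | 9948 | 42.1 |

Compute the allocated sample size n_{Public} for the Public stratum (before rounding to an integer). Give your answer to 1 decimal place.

69.8

Neyman allocation: nₕ = n·NₕSₕ / Σⱼ NⱼSⱼ.
Σ NⱼSⱼ = 11950·127 + 9948·42.1 = 1.9364608 × 10^6.
n_{Public} = 89·11950·127 / (1.9364608 × 10^6) = 69.8.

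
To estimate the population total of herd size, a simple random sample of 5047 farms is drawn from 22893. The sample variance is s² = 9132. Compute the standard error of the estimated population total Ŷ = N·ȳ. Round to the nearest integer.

Var(Ŷ) = N²·Var(ȳ) = N²·(1 − n/N)·s²/n.
f = 5047/22893 = 0.22046040; Var(ȳ) = 0.77953960·9132/5047 = 1.4104925.
Var(Ŷ) = 22893² · 1.4104925 = 7.3922424 × 10^8.
SE(Ŷ) = √(7.3922424 × 10^8) = 27189.

27189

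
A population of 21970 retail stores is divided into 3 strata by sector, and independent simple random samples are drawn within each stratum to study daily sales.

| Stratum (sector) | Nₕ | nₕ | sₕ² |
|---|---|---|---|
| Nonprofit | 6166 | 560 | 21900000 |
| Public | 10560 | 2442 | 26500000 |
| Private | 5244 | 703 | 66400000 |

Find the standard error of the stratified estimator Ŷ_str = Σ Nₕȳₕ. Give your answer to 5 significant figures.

2.1287 × 10^6

Var(Ŷ_str) = Σₕ Nₕ²(1 − fₕ)sₕ²/nₕ.
Nonprofit: 6166²·(1 − 560/6166)·21900000/560 = 1.3518008 × 10^12.
Public: 10560²·(1 − 2442/10560)·26500000/2442 = 9.3027892 × 10^11.
Private: 5244²·(1 − 703/5244)·66400000/703 = 2.2491941 × 10^12.
Sum = 4.5312738 × 10^12.
SE = √(4.5312738 × 10^12) = 2.1287 × 10^6.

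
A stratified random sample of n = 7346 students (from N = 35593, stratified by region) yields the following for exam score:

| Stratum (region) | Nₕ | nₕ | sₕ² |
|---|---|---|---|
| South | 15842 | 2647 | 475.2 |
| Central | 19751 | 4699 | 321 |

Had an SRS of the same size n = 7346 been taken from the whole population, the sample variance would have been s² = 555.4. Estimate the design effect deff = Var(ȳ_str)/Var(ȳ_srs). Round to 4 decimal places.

Var(ȳ_str) = Σ Wₕ²(1−fₕ)sₕ²/nₕ with Wₕ = Nₕ/35593:
  South: (15842/35593)²·(1−2647/15842)·475.2/2647 = 0.029621886
  Central: (19751/35593)²·(1−4699/19751)·321/4699 = 0.016030745
  → Var(ȳ_str) = 0.045652631.
Var(ȳ_srs) = (1 − 7346/35593)·555.4/7346 = 0.06000158.
deff = 0.045652631 / 0.06000158 = 0.7609.

0.7609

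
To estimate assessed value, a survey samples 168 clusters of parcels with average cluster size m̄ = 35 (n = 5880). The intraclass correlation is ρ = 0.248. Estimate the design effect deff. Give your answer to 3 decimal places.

deff = 1 + (35 − 1)·0.248 = 1 + 8.432 = 9.432.

9.432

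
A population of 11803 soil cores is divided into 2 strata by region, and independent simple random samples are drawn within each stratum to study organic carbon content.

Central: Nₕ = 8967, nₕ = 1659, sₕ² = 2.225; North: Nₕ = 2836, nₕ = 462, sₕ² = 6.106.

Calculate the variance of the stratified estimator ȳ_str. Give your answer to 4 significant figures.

0.001270

Var(ȳ_str) = Σₕ Wₕ²(1 − fₕ)sₕ²/nₕ with Wₕ = Nₕ/N, N = 11803.
Central: Wₕ = 0.75972210; term = 0.75972210²·(1 − 0.18501171)·2.225/1659 = 6.3087675 × 10^-4.
North: Wₕ = 0.24027790; term = 0.24027790²·(1 − 0.16290550)·6.106/462 = 6.3872947 × 10^-4.
Sum = 0.0012696062.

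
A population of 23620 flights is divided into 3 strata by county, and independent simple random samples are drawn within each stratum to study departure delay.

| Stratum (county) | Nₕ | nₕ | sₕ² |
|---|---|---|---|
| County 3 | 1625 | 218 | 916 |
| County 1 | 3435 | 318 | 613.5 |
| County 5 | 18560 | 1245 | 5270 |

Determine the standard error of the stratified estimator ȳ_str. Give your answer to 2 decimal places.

1.58

Var(ȳ_str) = Σₕ Wₕ²(1 − fₕ)sₕ²/nₕ with Wₕ = Nₕ/N, N = 23620.
County 3: Wₕ = 0.06879763; term = 0.06879763²·(1 − 0.13415385)·916/218 = 0.017219743.
County 1: Wₕ = 0.14542760; term = 0.14542760²·(1 − 0.09257642)·613.5/318 = 0.037024671.
County 5: Wₕ = 0.78577477; term = 0.78577477²·(1 − 0.06707974)·5270/1245 = 2.4382708.
Sum = 2.4925152.
SE = √(2.4925152) = 1.58.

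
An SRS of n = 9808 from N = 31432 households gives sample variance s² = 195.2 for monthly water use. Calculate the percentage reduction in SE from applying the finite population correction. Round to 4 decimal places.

f = n/N = 9808/31432 = 0.31203869.
SE_no-fpc = √(s²/n) = 0.14107488; SE_fpc = √((1−f)s²/n) = 0.11701235.
Ratio = √(1−f) = 0.82943433. Reduction = 100·(1 − 0.82943433) = 17.0566%.

17.0566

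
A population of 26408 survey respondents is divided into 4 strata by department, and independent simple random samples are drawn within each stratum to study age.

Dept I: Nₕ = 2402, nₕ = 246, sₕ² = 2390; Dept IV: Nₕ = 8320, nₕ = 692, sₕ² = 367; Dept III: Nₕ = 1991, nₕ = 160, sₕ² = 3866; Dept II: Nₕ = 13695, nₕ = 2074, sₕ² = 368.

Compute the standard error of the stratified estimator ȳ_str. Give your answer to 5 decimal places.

Var(ȳ_str) = Σₕ Wₕ²(1 − fₕ)sₕ²/nₕ with Wₕ = Nₕ/N, N = 26408.
Dept I: Wₕ = 0.09095729; term = 0.09095729²·(1 − 0.10241465)·2390/246 = 0.072146212.
Dept IV: Wₕ = 0.31505604; term = 0.31505604²·(1 − 0.08317308)·367/692 = 0.048263961.
Dept III: Wₕ = 0.07539382; term = 0.07539382²·(1 − 0.08036163)·3866/160 = 0.12630788.
Dept II: Wₕ = 0.51859285; term = 0.51859285²·(1 − 0.15144213)·368/2074 = 0.040492406.
Sum = 0.28721046.
SE = √(0.28721046) = 0.53592.

0.53592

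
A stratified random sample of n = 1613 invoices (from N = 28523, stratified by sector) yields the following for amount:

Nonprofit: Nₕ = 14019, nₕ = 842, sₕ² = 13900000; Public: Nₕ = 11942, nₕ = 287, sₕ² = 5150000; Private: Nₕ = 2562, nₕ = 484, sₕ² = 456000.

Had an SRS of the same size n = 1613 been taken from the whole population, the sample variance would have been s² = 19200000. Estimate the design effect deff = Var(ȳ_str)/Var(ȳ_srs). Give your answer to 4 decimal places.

Var(ȳ_str) = Σ Wₕ²(1−fₕ)sₕ²/nₕ with Wₕ = Nₕ/28523:
  Nonprofit: (14019/28523)²·(1−842/14019)·13900000/842 = 3748.3996
  Public: (11942/28523)²·(1−287/11942)·5150000/287 = 3069.9003
  Private: (2562/28523)²·(1−484/2562)·456000/484 = 6.1652934
  → Var(ȳ_str) = 6824.4652.
Var(ȳ_srs) = (1 − 1613/28523)·19200000/1613 = 11230.145.
deff = 6824.4652 / 11230.145 = 0.6077.

0.6077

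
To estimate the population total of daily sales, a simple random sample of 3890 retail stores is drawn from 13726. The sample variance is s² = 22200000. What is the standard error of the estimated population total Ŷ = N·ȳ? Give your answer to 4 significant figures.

877800

Var(Ŷ) = N²·Var(ȳ) = N²·(1 − n/N)·s²/n.
f = 3890/13726 = 0.28340376; Var(ȳ) = 0.71659624·22200000/3890 = 4089.5724.
Var(Ŷ) = 13726² · 4089.5724 = 7.7048802 × 10^11.
SE(Ŷ) = √(7.7048802 × 10^11) = 877800.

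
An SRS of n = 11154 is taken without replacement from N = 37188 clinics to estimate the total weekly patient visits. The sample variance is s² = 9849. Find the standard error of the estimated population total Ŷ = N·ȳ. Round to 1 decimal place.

29238.3

Var(Ŷ) = N²·Var(ȳ) = N²·(1 − n/N)·s²/n.
f = 11154/37188 = 0.29993546; Var(ȳ) = 0.70006454·9849/11154 = 0.61815812.
Var(Ŷ) = 37188² · 0.61815812 = 8.5488013 × 10^8.
SE(Ŷ) = √(8.5488013 × 10^8) = 29238.3.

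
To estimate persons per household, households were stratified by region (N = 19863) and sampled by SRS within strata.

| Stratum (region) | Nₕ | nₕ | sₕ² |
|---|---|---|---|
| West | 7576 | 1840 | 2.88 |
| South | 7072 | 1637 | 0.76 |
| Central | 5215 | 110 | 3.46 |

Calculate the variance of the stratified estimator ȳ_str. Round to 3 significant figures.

0.00234

Var(ȳ_str) = Σₕ Wₕ²(1 − fₕ)sₕ²/nₕ with Wₕ = Nₕ/N, N = 19863.
West: Wₕ = 0.38141268; term = 0.38141268²·(1 − 0.24287223)·2.88/1840 = 1.7239874 × 10^-4.
South: Wₕ = 0.35603887; term = 0.35603887²·(1 − 0.23147624)·0.76/1637 = 4.5229004 × 10^-5.
Central: Wₕ = 0.26254846; term = 0.26254846²·(1 − 0.02109300)·3.46/110 = 0.0021224809.
Sum = 0.0023401086.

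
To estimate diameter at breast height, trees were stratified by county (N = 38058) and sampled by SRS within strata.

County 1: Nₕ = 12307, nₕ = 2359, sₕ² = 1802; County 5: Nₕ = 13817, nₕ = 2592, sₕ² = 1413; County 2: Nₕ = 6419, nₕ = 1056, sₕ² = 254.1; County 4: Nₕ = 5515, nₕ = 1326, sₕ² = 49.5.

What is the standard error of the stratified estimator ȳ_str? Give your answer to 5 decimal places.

Var(ȳ_str) = Σₕ Wₕ²(1 − fₕ)sₕ²/nₕ with Wₕ = Nₕ/N, N = 38058.
County 1: Wₕ = 0.32337485; term = 0.32337485²·(1 − 0.19167953)·1802/2359 = 0.064568827.
County 5: Wₕ = 0.36305113; term = 0.36305113²·(1 − 0.18759499)·1413/2592 = 0.058373448.
County 2: Wₕ = 0.16866362; term = 0.16866362²·(1 − 0.16451161)·254.1/1056 = 0.0057190513.
County 4: Wₕ = 0.14491040; term = 0.14491040²·(1 − 0.24043518)·49.5/1326 = 5.9542303 × 10^-4.
Sum = 0.12925675.
SE = √(0.12925675) = 0.35952.

0.35952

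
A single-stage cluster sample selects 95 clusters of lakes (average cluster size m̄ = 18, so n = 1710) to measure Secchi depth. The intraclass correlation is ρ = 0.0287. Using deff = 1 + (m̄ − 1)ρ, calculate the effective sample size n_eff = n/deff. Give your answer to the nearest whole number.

deff = 1 + (18 − 1)·0.0287 = 1 + 0.4879 = 1.4879.
n_eff = 1710 / 1.4879 = 1149.

1149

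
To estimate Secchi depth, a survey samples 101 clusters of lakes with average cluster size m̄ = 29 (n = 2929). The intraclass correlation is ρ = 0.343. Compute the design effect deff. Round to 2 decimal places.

deff = 1 + (29 − 1)·0.343 = 1 + 9.604 = 10.604.

10.60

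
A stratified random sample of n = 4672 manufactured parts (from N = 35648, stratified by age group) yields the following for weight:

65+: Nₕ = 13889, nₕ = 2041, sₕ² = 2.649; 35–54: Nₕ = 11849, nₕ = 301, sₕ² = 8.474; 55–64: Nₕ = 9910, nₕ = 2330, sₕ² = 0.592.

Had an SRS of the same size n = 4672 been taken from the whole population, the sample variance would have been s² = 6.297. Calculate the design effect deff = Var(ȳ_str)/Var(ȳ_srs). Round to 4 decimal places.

Var(ȳ_str) = Σ Wₕ²(1−fₕ)sₕ²/nₕ with Wₕ = Nₕ/35648:
  65+: (13889/35648)²·(1−2041/13889)·2.649/2041 = 1.6806785 × 10^-4
  35–54: (11849/35648)²·(1−301/11849)·8.474/301 = 0.003031378
  55–64: (9910/35648)²·(1−2330/9910)·0.592/2330 = 1.5018906 × 10^-5
  → Var(ȳ_str) = 0.0032144648.
Var(ȳ_srs) = (1 − 4672/35648)·6.297/4672 = 0.0011711729.
deff = 0.0032144648 / 0.0011711729 = 2.7447.

2.7447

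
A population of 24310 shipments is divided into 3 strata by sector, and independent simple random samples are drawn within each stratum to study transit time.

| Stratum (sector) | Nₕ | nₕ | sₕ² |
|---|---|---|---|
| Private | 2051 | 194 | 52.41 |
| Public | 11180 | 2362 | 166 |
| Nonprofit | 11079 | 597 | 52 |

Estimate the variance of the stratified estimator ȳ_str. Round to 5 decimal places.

0.03058

Var(ȳ_str) = Σₕ Wₕ²(1 − fₕ)sₕ²/nₕ with Wₕ = Nₕ/N, N = 24310.
Private: Wₕ = 0.08436857; term = 0.08436857²·(1 − 0.09458801)·52.41/194 = 0.0017410854.
Public: Wₕ = 0.45989305; term = 0.45989305²·(1 − 0.21127013)·166/2362 = 0.011723848.
Nonprofit: Wₕ = 0.45573838; term = 0.45573838²·(1 − 0.05388573)·52/597 = 0.01711606.
Sum = 0.030580993.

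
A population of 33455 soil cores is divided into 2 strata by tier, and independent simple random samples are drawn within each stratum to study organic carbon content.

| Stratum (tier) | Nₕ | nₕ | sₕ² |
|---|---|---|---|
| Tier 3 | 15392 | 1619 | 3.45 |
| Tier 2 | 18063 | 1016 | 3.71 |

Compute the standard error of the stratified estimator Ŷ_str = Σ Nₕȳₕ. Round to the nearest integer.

1255

Var(Ŷ_str) = Σₕ Nₕ²(1 − fₕ)sₕ²/nₕ.
Tier 3: 15392²·(1 − 1619/15392)·3.45/1619 = 451747.59.
Tier 2: 18063²·(1 − 1016/18063)·3.71/1016 = 1.1243928 × 10^6.
Sum = 1.5761404 × 10^6.
SE = √(1.5761404 × 10^6) = 1255.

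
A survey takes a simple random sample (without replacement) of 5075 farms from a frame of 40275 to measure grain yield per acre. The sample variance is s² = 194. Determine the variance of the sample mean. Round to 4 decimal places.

Under SRS without replacement, Var(ȳ) = (1 − f)·s²/n with f = n/N = 5075/40275 = 0.12600869.
Var(ȳ) = (1 − 0.12600869)·194/5075 = 0.87399131·0.038226601 = 0.033409717.

0.0334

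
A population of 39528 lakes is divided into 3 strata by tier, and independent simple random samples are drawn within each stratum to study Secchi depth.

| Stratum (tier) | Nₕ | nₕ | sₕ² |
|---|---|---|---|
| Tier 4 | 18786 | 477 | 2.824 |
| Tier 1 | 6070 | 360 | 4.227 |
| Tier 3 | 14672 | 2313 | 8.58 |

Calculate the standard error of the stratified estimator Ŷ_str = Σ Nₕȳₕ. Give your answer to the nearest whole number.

1765

Var(Ŷ_str) = Σₕ Nₕ²(1 − fₕ)sₕ²/nₕ.
Tier 4: 18786²·(1 − 477/18786)·2.824/477 = 2.0363164 × 10^6.
Tier 1: 6070²·(1 − 360/6070)·4.227/360 = 406962.64.
Tier 3: 14672²·(1 − 2313/14672)·8.58/2313 = 672642.5.
Sum = 3.1159215 × 10^6.
SE = √(3.1159215 × 10^6) = 1765.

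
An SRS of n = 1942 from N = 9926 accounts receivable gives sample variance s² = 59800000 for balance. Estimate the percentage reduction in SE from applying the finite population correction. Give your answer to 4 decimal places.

f = n/N = 1942/9926 = 0.19564779.
SE_no-fpc = √(s²/n) = 175.47933; SE_fpc = √((1−f)s²/n) = 157.37984.
Ratio = √(1−f) = 0.89685685. Reduction = 100·(1 − 0.89685685) = 10.3143%.

10.3143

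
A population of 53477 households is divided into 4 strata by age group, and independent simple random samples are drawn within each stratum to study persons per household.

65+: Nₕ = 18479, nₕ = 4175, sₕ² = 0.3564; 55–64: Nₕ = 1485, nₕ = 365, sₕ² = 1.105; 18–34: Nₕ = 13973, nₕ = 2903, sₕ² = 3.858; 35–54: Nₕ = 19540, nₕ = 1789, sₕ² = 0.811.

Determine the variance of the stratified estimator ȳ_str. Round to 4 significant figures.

1.365 × 10^-4

Var(ȳ_str) = Σₕ Wₕ²(1 − fₕ)sₕ²/nₕ with Wₕ = Nₕ/N, N = 53477.
65+: Wₕ = 0.34555042; term = 0.34555042²·(1 − 0.22593214)·0.3564/4175 = 7.890111 × 10^-6.
55–64: Wₕ = 0.02776895; term = 0.02776895²·(1 − 0.24579125)·1.105/365 = 1.7606775 × 10^-6.
18–34: Wₕ = 0.26128990; term = 0.26128990²·(1 − 0.20775782)·3.858/2903 = 7.1881709 × 10^-5.
35–54: Wₕ = 0.36539073; term = 0.36539073²·(1 − 0.09155578)·0.811/1789 = 5.4982417 × 10^-5.
Sum = 1.3651491 × 10^-4.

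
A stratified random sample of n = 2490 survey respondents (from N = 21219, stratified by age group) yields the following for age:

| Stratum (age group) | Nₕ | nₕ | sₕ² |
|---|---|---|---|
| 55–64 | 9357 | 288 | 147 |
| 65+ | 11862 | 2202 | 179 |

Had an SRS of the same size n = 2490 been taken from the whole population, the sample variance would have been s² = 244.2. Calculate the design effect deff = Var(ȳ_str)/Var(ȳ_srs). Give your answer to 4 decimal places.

1.3503

Var(ȳ_str) = Σ Wₕ²(1−fₕ)sₕ²/nₕ with Wₕ = Nₕ/21219:
  55–64: (9357/21219)²·(1−288/9357)·147/288 = 0.09619911
  65+: (11862/21219)²·(1−2202/11862)·179/2202 = 0.020688116
  → Var(ȳ_str) = 0.11688723.
Var(ȳ_srs) = (1 − 2490/21219)·244.2/2490 = 0.086563736.
deff = 0.11688723 / 0.086563736 = 1.3503.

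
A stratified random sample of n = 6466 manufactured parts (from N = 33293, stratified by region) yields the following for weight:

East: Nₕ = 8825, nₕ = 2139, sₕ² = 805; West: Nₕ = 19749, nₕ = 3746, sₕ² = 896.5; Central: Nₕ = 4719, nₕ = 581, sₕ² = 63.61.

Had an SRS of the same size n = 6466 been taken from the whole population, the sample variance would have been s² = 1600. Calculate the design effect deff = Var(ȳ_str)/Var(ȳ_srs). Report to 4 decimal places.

0.4524

Var(ȳ_str) = Σ Wₕ²(1−fₕ)sₕ²/nₕ with Wₕ = Nₕ/33293:
  East: (8825/33293)²·(1−2139/8825)·805/2139 = 0.020033661
  West: (19749/33293)²·(1−3746/19749)·896.5/3746 = 0.068237511
  Central: (4719/33293)²·(1−581/4719)·63.61/581 = 0.0019287852
  → Var(ȳ_str) = 0.090199957.
Var(ȳ_srs) = (1 − 6466/33293)·1600/6466 = 0.19939004.
deff = 0.090199957 / 0.19939004 = 0.4524.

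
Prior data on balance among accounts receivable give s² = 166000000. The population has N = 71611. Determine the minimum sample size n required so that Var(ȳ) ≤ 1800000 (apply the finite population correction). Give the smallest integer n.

Without fpc, n₀ = s²/D = 166000000/1800000 = 92.2222.
With fpc, (1 − n/N)·s²/n ≤ D requires n ≥ n₀/(1 + n₀/N) = 92.2222/(1 + 92.2222/71611) = 92.1036.
Rounding up, n = 93.

93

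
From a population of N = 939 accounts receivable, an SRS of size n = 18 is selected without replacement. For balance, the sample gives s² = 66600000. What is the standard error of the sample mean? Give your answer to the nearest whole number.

1905

Under SRS without replacement, Var(ȳ) = (1 − f)·s²/n with f = n/N = 18/939 = 0.01916933.
Var(ȳ) = (1 − 0.01916933)·66600000/18 = 0.98083067·3.7 × 10^6 = 3.6290735 × 10^6.
SE(ȳ) = √(3.6290735 × 10^6) = 1905.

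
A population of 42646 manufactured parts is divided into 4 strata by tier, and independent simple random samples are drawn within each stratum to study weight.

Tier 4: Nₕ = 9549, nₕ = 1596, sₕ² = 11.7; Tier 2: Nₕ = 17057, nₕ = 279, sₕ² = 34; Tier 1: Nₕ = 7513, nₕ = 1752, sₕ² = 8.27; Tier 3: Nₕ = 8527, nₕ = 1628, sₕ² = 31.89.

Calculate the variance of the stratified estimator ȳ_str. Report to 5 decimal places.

Var(ȳ_str) = Σₕ Wₕ²(1 − fₕ)sₕ²/nₕ with Wₕ = Nₕ/N, N = 42646.
Tier 4: Wₕ = 0.22391315; term = 0.22391315²·(1 − 0.16713792)·11.7/1596 = 3.0611545 × 10^-4.
Tier 2: Wₕ = 0.39996717; term = 0.39996717²·(1 − 0.01635692)·34/279 = 0.019176129.
Tier 1: Wₕ = 0.17617127; term = 0.17617127²·(1 − 0.23319579)·8.27/1752 = 1.1233784 × 10^-4.
Tier 3: Wₕ = 0.19994841; term = 0.19994841²·(1 − 0.19092295)·31.89/1628 = 6.3361569 × 10^-4.
Sum = 0.020228198.

0.02023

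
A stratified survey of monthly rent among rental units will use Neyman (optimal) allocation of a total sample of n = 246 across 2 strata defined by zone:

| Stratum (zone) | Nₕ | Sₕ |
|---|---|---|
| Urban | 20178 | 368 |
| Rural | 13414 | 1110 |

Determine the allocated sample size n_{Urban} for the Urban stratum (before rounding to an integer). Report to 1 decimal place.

Neyman allocation: nₕ = n·NₕSₕ / Σⱼ NⱼSⱼ.
Σ NⱼSⱼ = 20178·368 + 13414·1110 = 2.2315044 × 10^7.
n_{Urban} = 246·20178·368 / (2.2315044 × 10^7) = 81.9.

81.9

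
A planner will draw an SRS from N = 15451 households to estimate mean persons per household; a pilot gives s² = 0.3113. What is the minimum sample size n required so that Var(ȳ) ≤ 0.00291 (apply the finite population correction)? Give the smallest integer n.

Without fpc, n₀ = s²/D = 0.3113/0.00291 = 106.9759.
With fpc, (1 − n/N)·s²/n ≤ D requires n ≥ n₀/(1 + n₀/N) = 106.9759/(1 + 106.9759/15451) = 106.2403.
Rounding up, n = 107.

107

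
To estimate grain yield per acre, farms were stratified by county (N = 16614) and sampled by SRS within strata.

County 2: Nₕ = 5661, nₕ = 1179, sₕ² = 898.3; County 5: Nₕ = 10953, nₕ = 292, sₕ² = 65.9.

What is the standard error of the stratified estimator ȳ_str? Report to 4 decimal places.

0.4068

Var(ȳ_str) = Σₕ Wₕ²(1 − fₕ)sₕ²/nₕ with Wₕ = Nₕ/N, N = 16614.
County 2: Wₕ = 0.34073673; term = 0.34073673²·(1 − 0.20826709)·898.3/1179 = 0.07003646.
County 5: Wₕ = 0.65926327; term = 0.65926327²·(1 − 0.02665936)·65.9/292 = 0.095474014.
Sum = 0.16551047.
SE = √(0.16551047) = 0.4068.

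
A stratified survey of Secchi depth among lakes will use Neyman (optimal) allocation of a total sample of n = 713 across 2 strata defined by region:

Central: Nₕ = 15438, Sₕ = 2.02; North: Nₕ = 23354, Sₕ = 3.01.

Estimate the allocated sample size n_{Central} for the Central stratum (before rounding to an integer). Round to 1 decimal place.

219.1

Neyman allocation: nₕ = n·NₕSₕ / Σⱼ NⱼSⱼ.
Σ NⱼSⱼ = 15438·2.02 + 23354·3.01 = 101480.3.
n_{Central} = 713·15438·2.02 / 101480.3 = 219.1.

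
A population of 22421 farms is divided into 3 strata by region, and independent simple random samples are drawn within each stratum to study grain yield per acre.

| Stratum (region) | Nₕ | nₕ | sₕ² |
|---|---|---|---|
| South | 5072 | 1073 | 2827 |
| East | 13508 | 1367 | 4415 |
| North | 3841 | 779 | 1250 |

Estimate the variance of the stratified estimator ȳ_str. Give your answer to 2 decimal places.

Var(ȳ_str) = Σₕ Wₕ²(1 − fₕ)sₕ²/nₕ with Wₕ = Nₕ/N, N = 22421.
South: Wₕ = 0.22621649; term = 0.22621649²·(1 − 0.21155363)·2827/1073 = 0.10630331.
East: Wₕ = 0.60247090; term = 0.60247090²·(1 − 0.10119929)·4415/1367 = 1.0536533.
North: Wₕ = 0.17131261; term = 0.17131261²·(1 − 0.20281177)·1250/779 = 0.037541541.
Sum = 1.1974982.

1.20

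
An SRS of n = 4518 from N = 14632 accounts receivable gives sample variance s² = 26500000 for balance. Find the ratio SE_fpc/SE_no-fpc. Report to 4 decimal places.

0.8314

f = n/N = 4518/14632 = 0.30877529.
SE_no-fpc = √(s²/n) = 76.586077; SE_fpc = √((1−f)s²/n) = 63.673607.
Ratio = √(1−f) = 0.83139925.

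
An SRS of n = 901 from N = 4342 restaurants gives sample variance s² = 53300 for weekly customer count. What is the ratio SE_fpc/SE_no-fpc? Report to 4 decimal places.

f = n/N = 901/4342 = 0.20750806.
SE_no-fpc = √(s²/n) = 7.6913258; SE_fpc = √((1−f)s²/n) = 6.8469733.
Ratio = √(1−f) = 0.89022016.

0.8902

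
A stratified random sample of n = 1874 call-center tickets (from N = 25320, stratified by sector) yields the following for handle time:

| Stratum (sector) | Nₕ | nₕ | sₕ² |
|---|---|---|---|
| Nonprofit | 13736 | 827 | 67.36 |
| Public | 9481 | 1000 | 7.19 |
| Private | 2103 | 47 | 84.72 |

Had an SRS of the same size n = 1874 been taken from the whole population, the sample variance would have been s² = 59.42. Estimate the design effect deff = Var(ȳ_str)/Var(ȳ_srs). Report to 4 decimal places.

Var(ȳ_str) = Σ Wₕ²(1−fₕ)sₕ²/nₕ with Wₕ = Nₕ/25320:
  Nonprofit: (13736/25320)²·(1−827/13736)·67.36/827 = 0.022527969
  Public: (9481/25320)²·(1−1000/9481)·7.19/1000 = 9.0178436 × 10^-4
  Private: (2103/25320)²·(1−47/2103)·84.72/47 = 0.012156906
  → Var(ȳ_str) = 0.035586659.
Var(ȳ_srs) = (1 − 1874/25320)·59.42/1874 = 0.029360816.
deff = 0.035586659 / 0.029360816 = 1.2120.

1.2120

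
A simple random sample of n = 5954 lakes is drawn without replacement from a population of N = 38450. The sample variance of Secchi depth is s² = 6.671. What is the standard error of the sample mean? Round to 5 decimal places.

Under SRS without replacement, Var(ȳ) = (1 − f)·s²/n with f = n/N = 5954/38450 = 0.15485046.
Var(ȳ) = (1 − 0.15485046)·6.671/5954 = 0.84514954·0.0011204232 = 9.469252 × 10^-4.
SE(ȳ) = √(9.469252 × 10^-4) = 0.03077.

0.03077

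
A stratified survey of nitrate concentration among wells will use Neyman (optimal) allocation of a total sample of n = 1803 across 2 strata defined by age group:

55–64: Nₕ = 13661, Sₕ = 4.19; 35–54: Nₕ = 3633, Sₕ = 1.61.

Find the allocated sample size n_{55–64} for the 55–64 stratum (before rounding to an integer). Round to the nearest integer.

1636

Neyman allocation: nₕ = n·NₕSₕ / Σⱼ NⱼSⱼ.
Σ NⱼSⱼ = 13661·4.19 + 3633·1.61 = 63088.72.
n_{55–64} = 1803·13661·4.19 / 63088.72 = 1636.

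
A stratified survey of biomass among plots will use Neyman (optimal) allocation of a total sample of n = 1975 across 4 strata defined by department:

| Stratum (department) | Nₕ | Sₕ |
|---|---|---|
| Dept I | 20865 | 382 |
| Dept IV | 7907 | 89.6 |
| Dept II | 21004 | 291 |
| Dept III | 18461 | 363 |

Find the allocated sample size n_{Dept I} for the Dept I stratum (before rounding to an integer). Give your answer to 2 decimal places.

Neyman allocation: nₕ = n·NₕSₕ / Σⱼ NⱼSⱼ.
Σ NⱼSⱼ = 20865·382 + 7907·89.6 + 21004·291 + 18461·363 = 2.1492404 × 10^7.
n_{Dept I} = 1975·20865·382 / (2.1492404 × 10^7) = 732.43.

732.43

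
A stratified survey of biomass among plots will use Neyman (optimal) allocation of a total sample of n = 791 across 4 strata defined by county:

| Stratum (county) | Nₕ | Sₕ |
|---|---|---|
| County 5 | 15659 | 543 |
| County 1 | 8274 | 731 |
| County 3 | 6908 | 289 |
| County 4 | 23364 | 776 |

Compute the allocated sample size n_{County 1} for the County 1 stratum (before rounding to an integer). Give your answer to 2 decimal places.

137.96

Neyman allocation: nₕ = n·NₕSₕ / Σⱼ NⱼSⱼ.
Σ NⱼSⱼ = 15659·543 + 8274·731 + 6908·289 + 23364·776 = 3.4678007 × 10^7.
n_{County 1} = 791·8274·731 / (3.4678007 × 10^7) = 137.96.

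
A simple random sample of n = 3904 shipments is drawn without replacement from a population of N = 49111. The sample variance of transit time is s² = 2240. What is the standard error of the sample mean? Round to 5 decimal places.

Under SRS without replacement, Var(ȳ) = (1 − f)·s²/n with f = n/N = 3904/49111 = 0.07949339.
Var(ȳ) = (1 − 0.07949339)·2240/3904 = 0.92050661·0.57377049 = 0.52815953.
SE(ȳ) = √(0.52815953) = 0.72675.

0.72675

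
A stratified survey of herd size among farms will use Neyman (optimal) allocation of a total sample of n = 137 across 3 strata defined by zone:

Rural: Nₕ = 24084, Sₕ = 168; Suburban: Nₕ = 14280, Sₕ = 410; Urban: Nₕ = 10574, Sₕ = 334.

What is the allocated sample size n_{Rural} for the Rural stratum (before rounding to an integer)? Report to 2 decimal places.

Neyman allocation: nₕ = n·NₕSₕ / Σⱼ NⱼSⱼ.
Σ NⱼSⱼ = 24084·168 + 14280·410 + 10574·334 = 1.3432628 × 10^7.
n_{Rural} = 137·24084·168 / (1.3432628 × 10^7) = 41.27.

41.27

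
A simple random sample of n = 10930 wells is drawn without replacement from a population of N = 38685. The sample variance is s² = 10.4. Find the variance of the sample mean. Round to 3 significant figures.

6.83 × 10^-4

Under SRS without replacement, Var(ȳ) = (1 − f)·s²/n with f = n/N = 10930/38685 = 0.28253845.
Var(ȳ) = (1 − 0.28253845)·10.4/10930 = 0.71746155·9.5150961 × 10^-4 = 6.8267156 × 10^-4.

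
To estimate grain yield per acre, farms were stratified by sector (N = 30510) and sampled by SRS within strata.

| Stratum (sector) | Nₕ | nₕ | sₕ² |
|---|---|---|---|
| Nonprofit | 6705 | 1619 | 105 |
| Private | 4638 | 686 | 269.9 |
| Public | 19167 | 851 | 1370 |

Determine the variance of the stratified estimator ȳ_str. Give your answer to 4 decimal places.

Var(ȳ_str) = Σₕ Wₕ²(1 − fₕ)sₕ²/nₕ with Wₕ = Nₕ/N, N = 30510.
Nonprofit: Wₕ = 0.21976401; term = 0.21976401²·(1 − 0.24146160)·105/1619 = 0.0023759274.
Private: Wₕ = 0.15201573; term = 0.15201573²·(1 − 0.14790858)·269.9/686 = 0.0077471512.
Public: Wₕ = 0.62822026; term = 0.62822026²·(1 − 0.04439923)·1370/851 = 0.60714353.
Sum = 0.61726661.

0.6173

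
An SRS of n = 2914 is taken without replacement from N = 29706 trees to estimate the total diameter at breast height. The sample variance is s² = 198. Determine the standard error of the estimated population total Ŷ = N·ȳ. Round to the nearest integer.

7354

Var(Ŷ) = N²·Var(ȳ) = N²·(1 − n/N)·s²/n.
f = 2914/29706 = 0.09809466; Var(ȳ) = 0.90190534·198/2914 = 0.061282518.
Var(Ŷ) = 29706² · 0.061282518 = 5.407854 × 10^7.
SE(Ŷ) = √(5.407854 × 10^7) = 7354.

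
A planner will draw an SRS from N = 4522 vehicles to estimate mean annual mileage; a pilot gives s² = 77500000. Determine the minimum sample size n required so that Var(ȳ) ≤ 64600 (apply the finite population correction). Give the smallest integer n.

Without fpc, n₀ = s²/D = 77500000/64600 = 1199.6904.
With fpc, (1 − n/N)·s²/n ≤ D requires n ≥ n₀/(1 + n₀/N) = 1199.6904/(1 + 1199.6904/4522) = 948.1464.
Rounding up, n = 949.

949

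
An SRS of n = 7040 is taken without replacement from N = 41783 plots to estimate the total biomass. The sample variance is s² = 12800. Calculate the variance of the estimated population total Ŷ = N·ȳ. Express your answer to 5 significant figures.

2.6394 × 10^9

Var(Ŷ) = N²·Var(ȳ) = N²·(1 − n/N)·s²/n.
f = 7040/41783 = 0.16848958; Var(ȳ) = 0.83151042·12800/7040 = 1.5118371.
Var(Ŷ) = 41783² · 1.5118371 = 2.6393941 × 10^9.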